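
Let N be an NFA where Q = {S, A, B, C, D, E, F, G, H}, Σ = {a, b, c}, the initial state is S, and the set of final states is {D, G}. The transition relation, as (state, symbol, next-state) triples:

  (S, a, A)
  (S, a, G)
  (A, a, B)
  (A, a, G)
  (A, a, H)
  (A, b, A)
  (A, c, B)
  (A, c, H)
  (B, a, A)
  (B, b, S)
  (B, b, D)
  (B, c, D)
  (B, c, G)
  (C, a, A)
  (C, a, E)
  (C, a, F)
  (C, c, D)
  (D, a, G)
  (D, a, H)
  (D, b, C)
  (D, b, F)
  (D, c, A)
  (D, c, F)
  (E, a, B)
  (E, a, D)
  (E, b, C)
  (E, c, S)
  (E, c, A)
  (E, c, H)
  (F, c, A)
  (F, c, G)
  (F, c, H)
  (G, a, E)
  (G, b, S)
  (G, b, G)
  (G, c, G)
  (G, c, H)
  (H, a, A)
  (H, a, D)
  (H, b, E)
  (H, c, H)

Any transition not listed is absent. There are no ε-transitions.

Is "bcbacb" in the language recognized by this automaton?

No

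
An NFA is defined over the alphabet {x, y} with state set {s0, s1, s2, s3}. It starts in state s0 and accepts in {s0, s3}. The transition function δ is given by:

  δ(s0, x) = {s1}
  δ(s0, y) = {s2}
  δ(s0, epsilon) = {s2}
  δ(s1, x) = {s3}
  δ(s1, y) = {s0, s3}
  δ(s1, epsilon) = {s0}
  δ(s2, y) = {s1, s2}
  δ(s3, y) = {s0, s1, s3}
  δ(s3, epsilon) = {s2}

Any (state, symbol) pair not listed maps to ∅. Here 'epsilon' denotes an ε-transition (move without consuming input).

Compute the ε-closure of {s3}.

{s2, s3}

Begin with {s3}.
ε-move s3 → s2; add s2.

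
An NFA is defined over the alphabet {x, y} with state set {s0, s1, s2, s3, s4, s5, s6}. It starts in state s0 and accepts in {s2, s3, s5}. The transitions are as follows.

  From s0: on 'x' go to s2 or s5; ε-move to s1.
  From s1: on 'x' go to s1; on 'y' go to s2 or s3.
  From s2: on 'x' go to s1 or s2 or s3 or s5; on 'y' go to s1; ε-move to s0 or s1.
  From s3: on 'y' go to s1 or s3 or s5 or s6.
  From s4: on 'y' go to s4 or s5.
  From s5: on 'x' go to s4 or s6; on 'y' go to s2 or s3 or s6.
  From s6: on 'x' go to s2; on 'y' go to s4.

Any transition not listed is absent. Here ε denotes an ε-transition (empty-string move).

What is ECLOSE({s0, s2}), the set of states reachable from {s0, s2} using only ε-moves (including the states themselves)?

Begin with {s0, s2}.
ε-move s0 → s1; add s1.

{s0, s1, s2}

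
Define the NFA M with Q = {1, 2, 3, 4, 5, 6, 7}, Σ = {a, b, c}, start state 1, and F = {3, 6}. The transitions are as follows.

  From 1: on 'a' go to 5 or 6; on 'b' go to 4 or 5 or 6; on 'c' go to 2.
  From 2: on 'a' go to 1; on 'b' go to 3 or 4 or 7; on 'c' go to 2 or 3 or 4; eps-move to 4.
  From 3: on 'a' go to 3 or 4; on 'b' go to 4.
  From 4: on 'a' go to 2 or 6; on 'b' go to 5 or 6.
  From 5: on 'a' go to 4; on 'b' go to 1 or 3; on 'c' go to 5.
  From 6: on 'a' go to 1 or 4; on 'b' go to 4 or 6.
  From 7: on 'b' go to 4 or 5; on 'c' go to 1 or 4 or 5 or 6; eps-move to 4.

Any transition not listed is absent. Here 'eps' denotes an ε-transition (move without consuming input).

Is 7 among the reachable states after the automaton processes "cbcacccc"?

No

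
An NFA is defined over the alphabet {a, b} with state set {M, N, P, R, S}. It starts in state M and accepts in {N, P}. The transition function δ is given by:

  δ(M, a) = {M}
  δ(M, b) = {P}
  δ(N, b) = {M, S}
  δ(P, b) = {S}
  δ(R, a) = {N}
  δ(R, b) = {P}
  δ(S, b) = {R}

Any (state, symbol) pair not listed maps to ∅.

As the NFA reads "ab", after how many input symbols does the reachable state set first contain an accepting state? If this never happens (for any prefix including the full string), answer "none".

Start in {M}.
Read 'a': {M} → {M}.
Read 'b': {M} → {P}.
None of the earlier sets intersect F, but {P} does.

2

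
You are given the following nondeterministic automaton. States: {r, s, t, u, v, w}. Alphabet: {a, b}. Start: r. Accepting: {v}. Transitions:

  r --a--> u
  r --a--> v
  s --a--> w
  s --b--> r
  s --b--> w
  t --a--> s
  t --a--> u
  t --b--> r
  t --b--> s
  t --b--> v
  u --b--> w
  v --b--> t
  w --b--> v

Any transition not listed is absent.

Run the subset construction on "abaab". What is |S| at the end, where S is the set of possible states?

Start in {r}.
Read 'a': r→{u, v}; now {u, v}.
Read 'b': u→{w}, v→{t}; now {t, w}.
Read 'a': t→{s, u}, w→∅; now {s, u}.
Read 'a': s→{w}, u→∅; now {w}.
Read 'b': w→{v}; now {v}.
That set has 1 state.

1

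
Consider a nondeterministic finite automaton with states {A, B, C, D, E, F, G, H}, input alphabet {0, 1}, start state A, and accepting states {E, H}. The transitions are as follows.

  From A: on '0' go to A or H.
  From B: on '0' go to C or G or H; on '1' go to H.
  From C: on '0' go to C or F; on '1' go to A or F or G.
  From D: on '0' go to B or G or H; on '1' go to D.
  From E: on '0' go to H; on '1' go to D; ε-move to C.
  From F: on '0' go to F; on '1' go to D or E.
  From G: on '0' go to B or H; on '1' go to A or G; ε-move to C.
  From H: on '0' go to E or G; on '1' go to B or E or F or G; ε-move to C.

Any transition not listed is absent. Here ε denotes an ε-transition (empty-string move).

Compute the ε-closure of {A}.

{A}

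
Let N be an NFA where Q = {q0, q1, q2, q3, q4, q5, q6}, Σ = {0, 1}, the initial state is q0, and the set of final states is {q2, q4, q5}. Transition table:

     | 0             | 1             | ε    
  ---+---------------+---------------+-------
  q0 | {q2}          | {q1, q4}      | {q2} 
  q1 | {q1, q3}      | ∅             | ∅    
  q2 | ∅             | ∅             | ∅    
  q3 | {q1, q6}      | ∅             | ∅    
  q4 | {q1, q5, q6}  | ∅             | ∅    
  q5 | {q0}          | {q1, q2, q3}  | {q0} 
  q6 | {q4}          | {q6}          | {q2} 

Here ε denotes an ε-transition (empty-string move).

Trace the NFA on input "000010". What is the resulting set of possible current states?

∅

Start: ε-closure({q0}) = {q0, q2}.
Read '0': q0→{q2}, q2→∅; now {q2}.
Read '0': q2→∅; now ∅.
The set is empty and remains empty for the remaining 4 symbols.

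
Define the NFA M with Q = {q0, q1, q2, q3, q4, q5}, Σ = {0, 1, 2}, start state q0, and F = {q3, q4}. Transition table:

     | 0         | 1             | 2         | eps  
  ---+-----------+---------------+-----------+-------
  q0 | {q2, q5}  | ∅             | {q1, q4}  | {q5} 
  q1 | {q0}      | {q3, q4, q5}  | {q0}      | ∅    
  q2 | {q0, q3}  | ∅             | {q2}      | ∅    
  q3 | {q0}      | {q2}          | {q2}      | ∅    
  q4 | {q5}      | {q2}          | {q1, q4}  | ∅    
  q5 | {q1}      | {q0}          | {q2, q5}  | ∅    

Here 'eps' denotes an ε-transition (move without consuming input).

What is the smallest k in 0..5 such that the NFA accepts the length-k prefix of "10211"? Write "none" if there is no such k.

none

Start: ε-closure({q0}) = {q0, q5}.
Read '1': {q0, q5} → {q0, q5}.
Read '0': {q0, q5} → {q1, q2, q5}.
Read '2': {q1, q2, q5} → {q0, q2, q5}.
Read '1': {q0, q2, q5} → {q0, q5}.
Read '1': {q0, q5} → {q0, q5}.
No reachable set along the way intersects F.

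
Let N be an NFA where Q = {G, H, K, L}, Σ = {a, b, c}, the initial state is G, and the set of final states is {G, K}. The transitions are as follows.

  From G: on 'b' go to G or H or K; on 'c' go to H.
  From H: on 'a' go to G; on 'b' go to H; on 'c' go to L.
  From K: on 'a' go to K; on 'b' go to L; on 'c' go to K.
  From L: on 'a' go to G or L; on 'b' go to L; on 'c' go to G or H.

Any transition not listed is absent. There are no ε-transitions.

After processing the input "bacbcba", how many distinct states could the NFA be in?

3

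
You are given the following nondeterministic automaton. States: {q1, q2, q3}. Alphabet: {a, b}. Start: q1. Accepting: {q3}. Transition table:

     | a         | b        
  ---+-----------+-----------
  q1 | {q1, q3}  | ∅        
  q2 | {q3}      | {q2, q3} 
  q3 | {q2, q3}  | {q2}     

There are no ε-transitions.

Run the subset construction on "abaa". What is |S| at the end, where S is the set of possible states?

Start in {q1}.
Read 'a': q1→{q1, q3}; now {q1, q3}.
Read 'b': q1→∅, q3→{q2}; now {q2}.
Read 'a': q2→{q3}; now {q3}.
Read 'a': q3→{q2, q3}; now {q2, q3}.
That set has 2 states.

2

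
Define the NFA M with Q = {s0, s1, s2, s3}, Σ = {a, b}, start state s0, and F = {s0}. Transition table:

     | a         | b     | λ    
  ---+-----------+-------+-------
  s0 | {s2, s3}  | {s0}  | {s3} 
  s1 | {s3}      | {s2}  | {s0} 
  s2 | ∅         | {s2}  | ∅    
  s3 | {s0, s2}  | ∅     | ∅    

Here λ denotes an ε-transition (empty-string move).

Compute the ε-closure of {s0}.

Begin with {s0}.
ε-move s0 → s3; add s3.

{s0, s3}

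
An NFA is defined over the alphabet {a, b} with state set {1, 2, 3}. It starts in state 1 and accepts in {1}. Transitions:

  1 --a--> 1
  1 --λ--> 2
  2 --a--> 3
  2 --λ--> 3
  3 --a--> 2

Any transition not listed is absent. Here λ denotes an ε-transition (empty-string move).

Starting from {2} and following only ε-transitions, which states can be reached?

{2, 3}

Begin with {2}.
ε-move 2 → 3; add 3.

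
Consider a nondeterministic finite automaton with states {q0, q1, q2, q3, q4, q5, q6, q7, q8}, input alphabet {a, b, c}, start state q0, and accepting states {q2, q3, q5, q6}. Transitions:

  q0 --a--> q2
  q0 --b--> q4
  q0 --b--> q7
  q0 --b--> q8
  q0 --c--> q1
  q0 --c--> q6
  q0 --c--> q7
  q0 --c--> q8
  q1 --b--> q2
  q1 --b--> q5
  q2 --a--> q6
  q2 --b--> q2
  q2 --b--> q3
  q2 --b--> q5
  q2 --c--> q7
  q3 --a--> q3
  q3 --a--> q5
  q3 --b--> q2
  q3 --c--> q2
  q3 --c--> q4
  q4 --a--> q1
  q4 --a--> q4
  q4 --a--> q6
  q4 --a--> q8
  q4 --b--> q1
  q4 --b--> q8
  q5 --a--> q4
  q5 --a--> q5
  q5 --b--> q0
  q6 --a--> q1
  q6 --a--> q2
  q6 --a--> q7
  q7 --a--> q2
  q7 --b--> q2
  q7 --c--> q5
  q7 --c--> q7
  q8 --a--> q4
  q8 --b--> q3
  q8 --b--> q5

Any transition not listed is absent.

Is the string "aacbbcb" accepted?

No

Start in {q0}.
Read 'a': q0→{q2}; now {q2}.
Read 'a': q2→{q6}; now {q6}.
Read 'c': q6→∅; now ∅.
The set is empty and remains empty for the remaining 4 symbols.
The final set ∅ contains no accepting state.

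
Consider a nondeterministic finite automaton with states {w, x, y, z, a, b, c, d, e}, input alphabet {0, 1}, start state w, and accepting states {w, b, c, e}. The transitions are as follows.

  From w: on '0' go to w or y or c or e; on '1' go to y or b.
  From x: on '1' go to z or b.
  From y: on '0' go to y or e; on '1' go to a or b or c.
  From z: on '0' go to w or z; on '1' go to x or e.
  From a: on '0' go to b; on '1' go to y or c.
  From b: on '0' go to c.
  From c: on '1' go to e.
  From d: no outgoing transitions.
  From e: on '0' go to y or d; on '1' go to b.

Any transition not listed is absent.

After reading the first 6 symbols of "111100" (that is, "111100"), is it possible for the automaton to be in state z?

Start in {w}.
Read '1': w→{y, b}; now {y, b}.
Read '1': y→{a, b, c}, b→∅; now {a, b, c}.
Read '1': a→{y, c}, b→∅, c→{e}; now {y, c, e}.
Read '1': y→{a, b, c}, c→{e}, e→{b}; now {a, b, c, e}.
Read '0': a→{b}, b→{c}, c→∅, e→{y, d}; now {y, b, c, d}.
Read '0': y→{y, e}, b→{c}, c→∅, d→∅; now {y, c, e}.
State z is not in {y, c, e}.

No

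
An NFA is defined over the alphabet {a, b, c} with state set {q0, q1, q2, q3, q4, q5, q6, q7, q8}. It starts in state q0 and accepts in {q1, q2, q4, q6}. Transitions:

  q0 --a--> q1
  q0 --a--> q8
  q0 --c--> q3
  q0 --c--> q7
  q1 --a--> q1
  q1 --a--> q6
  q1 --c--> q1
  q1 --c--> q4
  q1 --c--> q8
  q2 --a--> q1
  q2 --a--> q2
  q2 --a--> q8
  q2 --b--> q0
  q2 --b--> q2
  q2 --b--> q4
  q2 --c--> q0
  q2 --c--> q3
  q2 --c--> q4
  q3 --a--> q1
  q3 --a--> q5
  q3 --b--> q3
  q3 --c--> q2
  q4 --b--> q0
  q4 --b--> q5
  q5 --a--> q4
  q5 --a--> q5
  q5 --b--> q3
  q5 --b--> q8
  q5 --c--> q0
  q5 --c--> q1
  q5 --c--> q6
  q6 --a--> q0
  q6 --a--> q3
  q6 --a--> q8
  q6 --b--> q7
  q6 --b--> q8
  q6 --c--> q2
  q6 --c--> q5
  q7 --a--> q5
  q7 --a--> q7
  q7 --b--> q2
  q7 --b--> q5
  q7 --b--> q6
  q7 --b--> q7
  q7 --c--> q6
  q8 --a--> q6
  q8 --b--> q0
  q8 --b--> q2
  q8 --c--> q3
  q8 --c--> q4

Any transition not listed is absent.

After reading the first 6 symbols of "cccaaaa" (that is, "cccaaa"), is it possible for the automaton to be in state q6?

Yes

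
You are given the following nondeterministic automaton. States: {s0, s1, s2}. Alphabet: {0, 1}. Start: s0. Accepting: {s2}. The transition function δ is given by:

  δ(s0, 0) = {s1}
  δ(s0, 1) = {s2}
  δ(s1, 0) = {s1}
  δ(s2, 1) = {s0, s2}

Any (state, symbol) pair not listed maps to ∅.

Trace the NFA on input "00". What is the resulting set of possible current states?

{s1}

Start in {s0}.
Read '0': {s0} → {s1}.
Read '0': {s1} → {s1}.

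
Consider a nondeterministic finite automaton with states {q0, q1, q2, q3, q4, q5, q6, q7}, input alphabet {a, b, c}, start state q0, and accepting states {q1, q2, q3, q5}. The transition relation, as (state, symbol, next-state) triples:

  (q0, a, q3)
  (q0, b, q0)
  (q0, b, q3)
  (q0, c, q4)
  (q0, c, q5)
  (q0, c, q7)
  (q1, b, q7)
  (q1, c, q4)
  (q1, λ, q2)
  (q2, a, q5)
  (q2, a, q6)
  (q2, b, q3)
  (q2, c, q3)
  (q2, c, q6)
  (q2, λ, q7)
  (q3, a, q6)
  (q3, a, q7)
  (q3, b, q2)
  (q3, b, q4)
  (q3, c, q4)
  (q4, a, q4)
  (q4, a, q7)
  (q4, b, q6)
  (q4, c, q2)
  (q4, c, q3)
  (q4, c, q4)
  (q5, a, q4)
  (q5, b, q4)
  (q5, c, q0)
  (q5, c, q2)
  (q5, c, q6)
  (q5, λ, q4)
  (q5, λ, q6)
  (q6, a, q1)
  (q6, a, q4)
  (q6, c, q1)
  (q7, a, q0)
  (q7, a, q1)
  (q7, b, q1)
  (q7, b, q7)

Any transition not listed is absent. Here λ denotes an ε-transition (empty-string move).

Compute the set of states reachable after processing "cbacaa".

{q0, q1, q2, q3, q4, q5, q6, q7}

Start in {q0}.
Read 'c': {q0} → {q4, q5, q6, q7}.
Read 'b': {q4, q5, q6, q7} → {q1, q2, q4, q6, q7}.
Read 'a': {q1, q2, q4, q6, q7} → {q0, q1, q2, q4, q5, q6, q7}.
Read 'c': {q0, q1, q2, q4, q5, q6, q7} → {q0, q1, q2, q3, q4, q5, q6, q7}.
Read 'a': {q0, q1, q2, q3, q4, q5, q6, q7} → {q0, q1, q2, q3, q4, q5, q6, q7}.
Read 'a': {q0, q1, q2, q3, q4, q5, q6, q7} → {q0, q1, q2, q3, q4, q5, q6, q7}.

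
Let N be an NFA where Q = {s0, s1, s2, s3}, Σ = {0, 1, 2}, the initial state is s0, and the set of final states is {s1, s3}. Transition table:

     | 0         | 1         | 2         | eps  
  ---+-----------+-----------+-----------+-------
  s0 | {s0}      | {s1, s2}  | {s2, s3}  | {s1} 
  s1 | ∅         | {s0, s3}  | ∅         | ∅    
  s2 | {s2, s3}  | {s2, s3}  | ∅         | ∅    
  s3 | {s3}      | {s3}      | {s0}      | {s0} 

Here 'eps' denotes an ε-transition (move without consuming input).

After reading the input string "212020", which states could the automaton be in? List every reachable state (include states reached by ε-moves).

{s0, s1, s2, s3}

Start: ε-closure({s0}) = {s0, s1}.
Read '2': s0→{s2, s3}, s1→∅; union {s2, s3}; ε-closure = {s0, s1, s2, s3}.
Read '1': s0→{s1, s2}, s1→{s0, s3}, s2→{s2, s3}, s3→{s3}; now {s0, s1, s2, s3}.
Read '2': s0→{s2, s3}, s1→∅, s2→∅, s3→{s0}; union {s0, s2, s3}; ε-closure = {s0, s1, s2, s3}.
Read '0': s0→{s0}, s1→∅, s2→{s2, s3}, s3→{s3}; union {s0, s2, s3}; ε-closure = {s0, s1, s2, s3}.
Read '2': s0→{s2, s3}, s1→∅, s2→∅, s3→{s0}; union {s0, s2, s3}; ε-closure = {s0, s1, s2, s3}.
Read '0': s0→{s0}, s1→∅, s2→{s2, s3}, s3→{s3}; union {s0, s2, s3}; ε-closure = {s0, s1, s2, s3}.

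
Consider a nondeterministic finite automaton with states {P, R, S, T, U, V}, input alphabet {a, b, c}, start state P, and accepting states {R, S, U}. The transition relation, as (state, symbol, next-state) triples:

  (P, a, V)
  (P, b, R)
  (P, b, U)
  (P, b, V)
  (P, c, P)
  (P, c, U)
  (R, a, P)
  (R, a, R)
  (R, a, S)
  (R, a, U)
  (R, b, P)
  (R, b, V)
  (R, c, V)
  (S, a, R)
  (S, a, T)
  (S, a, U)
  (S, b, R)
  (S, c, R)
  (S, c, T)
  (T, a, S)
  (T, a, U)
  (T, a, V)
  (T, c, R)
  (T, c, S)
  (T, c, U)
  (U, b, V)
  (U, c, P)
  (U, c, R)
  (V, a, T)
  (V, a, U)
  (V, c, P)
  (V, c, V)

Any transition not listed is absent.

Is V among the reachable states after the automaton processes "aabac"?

Start in {P}.
Read 'a': P→{V}; now {V}.
Read 'a': V→{T, U}; now {T, U}.
Read 'b': T→∅, U→{V}; now {V}.
Read 'a': V→{T, U}; now {T, U}.
Read 'c': T→{R, S, U}, U→{P, R}; now {P, R, S, U}.
State V is not in {P, R, S, U}.

No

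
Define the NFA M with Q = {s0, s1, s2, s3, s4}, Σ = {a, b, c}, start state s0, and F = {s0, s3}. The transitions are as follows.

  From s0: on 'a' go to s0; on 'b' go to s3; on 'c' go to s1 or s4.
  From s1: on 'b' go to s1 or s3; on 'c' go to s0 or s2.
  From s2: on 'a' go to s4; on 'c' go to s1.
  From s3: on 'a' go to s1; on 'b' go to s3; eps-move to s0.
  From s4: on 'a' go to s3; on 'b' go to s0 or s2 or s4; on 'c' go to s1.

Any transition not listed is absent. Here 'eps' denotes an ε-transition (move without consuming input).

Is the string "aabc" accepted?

Start in {s0}.
Read 'a': s0→{s0}; now {s0}.
Read 'a': s0→{s0}; now {s0}.
Read 'b': s0→{s3}; union {s3}; ε-closure = {s0, s3}.
Read 'c': s0→{s1, s4}, s3→∅; now {s1, s4}.
The final set {s1, s4} contains no accepting state.

No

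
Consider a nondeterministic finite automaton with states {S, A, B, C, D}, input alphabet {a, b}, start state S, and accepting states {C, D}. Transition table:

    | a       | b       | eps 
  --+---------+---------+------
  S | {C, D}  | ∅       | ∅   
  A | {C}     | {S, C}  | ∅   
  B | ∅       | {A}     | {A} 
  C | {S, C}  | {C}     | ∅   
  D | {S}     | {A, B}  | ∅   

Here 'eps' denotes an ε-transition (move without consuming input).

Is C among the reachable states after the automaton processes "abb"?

Yes

Start in {S}.
Read 'a': S→{C, D}; now {C, D}.
Read 'b': C→{C}, D→{A, B}; now {A, B, C}.
Read 'b': A→{S, C}, B→{A}, C→{C}; now {S, A, C}.
State C is in {S, A, C}.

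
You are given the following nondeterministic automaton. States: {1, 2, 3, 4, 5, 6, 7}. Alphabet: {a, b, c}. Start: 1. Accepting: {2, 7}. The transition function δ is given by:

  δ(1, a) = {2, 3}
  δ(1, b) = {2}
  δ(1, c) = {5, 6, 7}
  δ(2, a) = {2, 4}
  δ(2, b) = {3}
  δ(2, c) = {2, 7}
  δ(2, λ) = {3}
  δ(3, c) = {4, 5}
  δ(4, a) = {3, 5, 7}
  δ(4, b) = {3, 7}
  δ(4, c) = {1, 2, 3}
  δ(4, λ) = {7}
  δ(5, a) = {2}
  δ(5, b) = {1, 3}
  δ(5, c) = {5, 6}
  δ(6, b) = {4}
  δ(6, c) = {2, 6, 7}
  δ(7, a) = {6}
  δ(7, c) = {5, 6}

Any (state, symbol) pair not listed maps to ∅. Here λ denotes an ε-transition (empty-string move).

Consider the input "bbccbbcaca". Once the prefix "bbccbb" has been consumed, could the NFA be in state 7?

Yes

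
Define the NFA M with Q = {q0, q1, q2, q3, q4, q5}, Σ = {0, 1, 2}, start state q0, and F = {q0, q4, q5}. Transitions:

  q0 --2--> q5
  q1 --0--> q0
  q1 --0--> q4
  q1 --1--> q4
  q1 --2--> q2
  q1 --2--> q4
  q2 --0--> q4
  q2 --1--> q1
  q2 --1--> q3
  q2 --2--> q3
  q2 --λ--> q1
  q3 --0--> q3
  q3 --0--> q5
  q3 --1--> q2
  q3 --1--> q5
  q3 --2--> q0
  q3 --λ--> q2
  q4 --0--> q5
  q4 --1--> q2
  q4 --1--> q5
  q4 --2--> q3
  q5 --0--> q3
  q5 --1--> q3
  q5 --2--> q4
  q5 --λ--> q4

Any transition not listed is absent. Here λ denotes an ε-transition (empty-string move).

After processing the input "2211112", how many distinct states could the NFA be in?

5

Start in {q0}.
Read '2': q0→{q5}; union {q5}; ε-closure = {q4, q5}.
Read '2': q4→{q3}, q5→{q4}; union {q3, q4}; ε-closure = {q1, q2, q3, q4}.
Read '1': q1→{q4}, q2→{q1, q3}, q3→{q2, q5}, q4→{q2, q5}; now {q1, q2, q3, q4, q5}.
Read '1': q1→{q4}, q2→{q1, q3}, q3→{q2, q5}, q4→{q2, q5}, q5→{q3}; now {q1, q2, q3, q4, q5}.
Read '1': q1→{q4}, q2→{q1, q3}, q3→{q2, q5}, q4→{q2, q5}, q5→{q3}; now {q1, q2, q3, q4, q5}.
Read '1': q1→{q4}, q2→{q1, q3}, q3→{q2, q5}, q4→{q2, q5}, q5→{q3}; now {q1, q2, q3, q4, q5}.
Read '2': q1→{q2, q4}, q2→{q3}, q3→{q0}, q4→{q3}, q5→{q4}; union {q0, q2, q3, q4}; ε-closure = {q0, q1, q2, q3, q4}.
That set has 5 states.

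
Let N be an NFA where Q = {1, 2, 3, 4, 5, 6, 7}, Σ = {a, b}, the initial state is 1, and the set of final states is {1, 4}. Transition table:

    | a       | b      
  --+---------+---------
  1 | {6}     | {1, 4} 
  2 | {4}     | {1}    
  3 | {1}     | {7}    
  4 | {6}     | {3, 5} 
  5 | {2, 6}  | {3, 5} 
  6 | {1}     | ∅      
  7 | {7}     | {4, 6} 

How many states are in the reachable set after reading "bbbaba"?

Start in {1}.
Read 'b': 1→{1, 4}; now {1, 4}.
Read 'b': 1→{1, 4}, 4→{3, 5}; now {1, 3, 4, 5}.
Read 'b': 1→{1, 4}, 3→{7}, 4→{3, 5}, 5→{3, 5}; now {1, 3, 4, 5, 7}.
Read 'a': 1→{6}, 3→{1}, 4→{6}, 5→{2, 6}, 7→{7}; now {1, 2, 6, 7}.
Read 'b': 1→{1, 4}, 2→{1}, 6→∅, 7→{4, 6}; now {1, 4, 6}.
Read 'a': 1→{6}, 4→{6}, 6→{1}; now {1, 6}.
That set has 2 states.

2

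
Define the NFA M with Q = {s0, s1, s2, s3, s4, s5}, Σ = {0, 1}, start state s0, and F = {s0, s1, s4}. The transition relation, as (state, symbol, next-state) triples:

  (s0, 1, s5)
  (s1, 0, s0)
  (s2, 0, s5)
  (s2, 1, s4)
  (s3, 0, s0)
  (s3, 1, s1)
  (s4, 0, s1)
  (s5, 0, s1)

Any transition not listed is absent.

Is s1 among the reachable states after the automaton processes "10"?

Start in {s0}.
Read '1': {s0} → {s5}.
Read '0': {s5} → {s1}.
State s1 is in {s1}.

Yes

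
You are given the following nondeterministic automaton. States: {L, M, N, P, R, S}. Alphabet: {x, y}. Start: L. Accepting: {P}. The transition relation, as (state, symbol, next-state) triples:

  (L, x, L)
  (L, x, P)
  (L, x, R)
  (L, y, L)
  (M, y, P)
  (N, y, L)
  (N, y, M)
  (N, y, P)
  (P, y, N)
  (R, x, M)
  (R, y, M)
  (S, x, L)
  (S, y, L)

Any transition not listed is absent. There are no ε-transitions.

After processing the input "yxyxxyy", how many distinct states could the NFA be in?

4

Start in {L}.
Read 'y': L→{L}; now {L}.
Read 'x': L→{L, P, R}; now {L, P, R}.
Read 'y': L→{L}, P→{N}, R→{M}; now {L, M, N}.
Read 'x': L→{L, P, R}, M→∅, N→∅; now {L, P, R}.
Read 'x': L→{L, P, R}, P→∅, R→{M}; now {L, M, P, R}.
Read 'y': L→{L}, M→{P}, P→{N}, R→{M}; now {L, M, N, P}.
Read 'y': L→{L}, M→{P}, N→{L, M, P}, P→{N}; now {L, M, N, P}.
That set has 4 states.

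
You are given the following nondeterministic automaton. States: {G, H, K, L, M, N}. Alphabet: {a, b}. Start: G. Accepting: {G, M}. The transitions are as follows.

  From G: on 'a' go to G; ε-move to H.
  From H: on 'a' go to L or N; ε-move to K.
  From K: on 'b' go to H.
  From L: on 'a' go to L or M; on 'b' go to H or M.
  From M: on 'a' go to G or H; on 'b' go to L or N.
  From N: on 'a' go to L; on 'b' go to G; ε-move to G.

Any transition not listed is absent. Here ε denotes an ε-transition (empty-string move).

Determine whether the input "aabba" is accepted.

Start: ε-closure({G}) = {G, H, K}.
Read 'a': {G, H, K} → {G, H, K, L, N}.
Read 'a': {G, H, K, L, N} → {G, H, K, L, M, N}.
Read 'b': {G, H, K, L, M, N} → {G, H, K, L, M, N}.
Read 'b': {G, H, K, L, M, N} → {G, H, K, L, M, N}.
Read 'a': {G, H, K, L, M, N} → {G, H, K, L, M, N}.
The final set {G, H, K, L, M, N} contains the accepting states G, M.

Yes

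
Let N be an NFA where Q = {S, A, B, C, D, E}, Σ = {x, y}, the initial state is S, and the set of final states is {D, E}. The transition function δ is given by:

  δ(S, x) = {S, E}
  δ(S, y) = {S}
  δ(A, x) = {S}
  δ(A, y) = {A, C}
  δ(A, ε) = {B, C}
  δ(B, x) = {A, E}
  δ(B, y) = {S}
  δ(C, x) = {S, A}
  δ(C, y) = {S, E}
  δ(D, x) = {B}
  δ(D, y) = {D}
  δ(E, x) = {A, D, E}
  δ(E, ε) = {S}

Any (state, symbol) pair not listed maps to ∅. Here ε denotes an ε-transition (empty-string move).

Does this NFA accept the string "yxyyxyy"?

Start in {S}.
Read 'y': S→{S}; now {S}.
Read 'x': S→{S, E}; now {S, E}.
Read 'y': S→{S}, E→∅; now {S}.
Read 'y': S→{S}; now {S}.
Read 'x': S→{S, E}; now {S, E}.
Read 'y': S→{S}, E→∅; now {S}.
Read 'y': S→{S}; now {S}.
The final set {S} contains no accepting state.

No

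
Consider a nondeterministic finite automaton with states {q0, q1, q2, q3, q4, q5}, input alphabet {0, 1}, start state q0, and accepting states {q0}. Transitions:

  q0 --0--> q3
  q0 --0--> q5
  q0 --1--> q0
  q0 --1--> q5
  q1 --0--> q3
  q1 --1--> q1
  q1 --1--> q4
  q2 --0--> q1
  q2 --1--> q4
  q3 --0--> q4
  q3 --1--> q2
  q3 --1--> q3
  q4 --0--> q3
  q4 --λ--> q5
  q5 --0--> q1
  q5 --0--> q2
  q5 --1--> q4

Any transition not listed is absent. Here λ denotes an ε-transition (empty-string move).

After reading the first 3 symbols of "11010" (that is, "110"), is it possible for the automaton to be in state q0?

No

Start in {q0}.
Read '1': q0→{q0, q5}; now {q0, q5}.
Read '1': q0→{q0, q5}, q5→{q4}; now {q0, q4, q5}.
Read '0': q0→{q3, q5}, q4→{q3}, q5→{q1, q2}; now {q1, q2, q3, q5}.
State q0 is not in {q1, q2, q3, q5}.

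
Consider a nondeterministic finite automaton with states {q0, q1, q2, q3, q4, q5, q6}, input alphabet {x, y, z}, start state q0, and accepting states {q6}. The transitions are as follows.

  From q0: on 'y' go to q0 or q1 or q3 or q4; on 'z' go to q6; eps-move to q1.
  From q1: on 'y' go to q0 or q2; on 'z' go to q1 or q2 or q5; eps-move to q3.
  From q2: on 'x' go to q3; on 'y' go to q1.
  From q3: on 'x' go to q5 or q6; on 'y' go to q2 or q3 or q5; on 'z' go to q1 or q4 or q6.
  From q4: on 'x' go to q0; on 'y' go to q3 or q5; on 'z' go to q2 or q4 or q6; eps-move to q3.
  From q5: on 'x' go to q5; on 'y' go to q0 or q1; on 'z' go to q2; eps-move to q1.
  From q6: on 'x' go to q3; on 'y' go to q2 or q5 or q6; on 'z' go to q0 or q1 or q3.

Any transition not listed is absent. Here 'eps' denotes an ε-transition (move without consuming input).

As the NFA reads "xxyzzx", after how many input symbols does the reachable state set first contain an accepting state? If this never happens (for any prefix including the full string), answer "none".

1

Start: ε-closure({q0}) = {q0, q1, q3}.
Read 'x': q0→∅, q1→∅, q3→{q5, q6}; union {q5, q6}; ε-closure = {q1, q3, q5, q6}.
None of the earlier sets intersect F, but {q1, q3, q5, q6} does.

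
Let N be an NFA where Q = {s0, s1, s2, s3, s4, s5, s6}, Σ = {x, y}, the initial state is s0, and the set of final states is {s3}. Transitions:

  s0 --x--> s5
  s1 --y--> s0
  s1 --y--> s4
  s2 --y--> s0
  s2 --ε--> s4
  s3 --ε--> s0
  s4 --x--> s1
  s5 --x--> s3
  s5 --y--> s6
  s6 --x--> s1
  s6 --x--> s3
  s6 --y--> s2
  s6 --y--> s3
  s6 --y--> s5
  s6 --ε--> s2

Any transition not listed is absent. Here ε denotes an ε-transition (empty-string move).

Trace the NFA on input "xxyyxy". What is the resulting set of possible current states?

∅

Start in {s0}.
Read 'x': {s0} → {s5}.
Read 'x': {s5} → {s0, s3}.
Read 'y': {s0, s3} → ∅.
The set is empty and remains empty for the remaining 3 symbols.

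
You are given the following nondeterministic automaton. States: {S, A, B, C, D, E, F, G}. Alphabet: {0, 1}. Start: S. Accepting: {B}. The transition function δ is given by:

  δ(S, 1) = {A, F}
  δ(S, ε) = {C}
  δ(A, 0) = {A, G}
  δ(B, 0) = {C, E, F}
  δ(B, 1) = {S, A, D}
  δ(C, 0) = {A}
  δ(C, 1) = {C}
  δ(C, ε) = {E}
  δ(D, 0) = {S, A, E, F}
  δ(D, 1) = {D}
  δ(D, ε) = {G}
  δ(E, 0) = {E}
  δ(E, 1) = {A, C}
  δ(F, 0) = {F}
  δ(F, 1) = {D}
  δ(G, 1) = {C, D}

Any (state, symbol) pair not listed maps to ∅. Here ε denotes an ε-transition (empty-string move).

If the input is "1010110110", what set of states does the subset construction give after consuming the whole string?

Start: ε-closure({S}) = {S, C, E}.
Read '1': S→{A, F}, C→{C}, E→{A, C}; union {A, C, F}; ε-closure = {A, C, E, F}.
Read '0': A→{A, G}, C→{A}, E→{E}, F→{F}; now {A, E, F, G}.
Read '1': A→∅, E→{A, C}, F→{D}, G→{C, D}; union {A, C, D}; ε-closure = {A, C, D, E, G}.
Read '0': A→{A, G}, C→{A}, D→{S, A, E, F}, E→{E}, G→∅; union {S, A, E, F, G}; ε-closure = {S, A, C, E, F, G}.
Read '1': S→{A, F}, A→∅, C→{C}, E→{A, C}, F→{D}, G→{C, D}; union {A, C, D, F}; ε-closure = {A, C, D, E, F, G}.
Read '1': A→∅, C→{C}, D→{D}, E→{A, C}, F→{D}, G→{C, D}; union {A, C, D}; ε-closure = {A, C, D, E, G}.
Read '0': A→{A, G}, C→{A}, D→{S, A, E, F}, E→{E}, G→∅; union {S, A, E, F, G}; ε-closure = {S, A, C, E, F, G}.
Read '1': S→{A, F}, A→∅, C→{C}, E→{A, C}, F→{D}, G→{C, D}; union {A, C, D, F}; ε-closure = {A, C, D, E, F, G}.
Read '1': A→∅, C→{C}, D→{D}, E→{A, C}, F→{D}, G→{C, D}; union {A, C, D}; ε-closure = {A, C, D, E, G}.
Read '0': A→{A, G}, C→{A}, D→{S, A, E, F}, E→{E}, G→∅; union {S, A, E, F, G}; ε-closure = {S, A, C, E, F, G}.

{S, A, C, E, F, G}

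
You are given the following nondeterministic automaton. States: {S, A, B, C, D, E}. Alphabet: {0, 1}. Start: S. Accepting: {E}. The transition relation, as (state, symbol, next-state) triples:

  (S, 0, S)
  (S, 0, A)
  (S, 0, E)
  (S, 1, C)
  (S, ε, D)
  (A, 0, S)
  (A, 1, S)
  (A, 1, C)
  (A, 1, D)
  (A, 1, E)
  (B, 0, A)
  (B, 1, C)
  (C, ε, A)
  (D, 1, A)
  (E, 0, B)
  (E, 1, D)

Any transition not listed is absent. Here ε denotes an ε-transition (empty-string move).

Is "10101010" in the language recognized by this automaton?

No

Start: ε-closure({S}) = {S, D}.
Read '1': {S, D} → {A, C}.
Read '0': {A, C} → {S, D}.
Read '1': {S, D} → {A, C}.
Read '0': {A, C} → {S, D}.
Read '1': {S, D} → {A, C}.
Read '0': {A, C} → {S, D}.
Read '1': {S, D} → {A, C}.
Read '0': {A, C} → {S, D}.
The final set {S, D} contains no accepting state.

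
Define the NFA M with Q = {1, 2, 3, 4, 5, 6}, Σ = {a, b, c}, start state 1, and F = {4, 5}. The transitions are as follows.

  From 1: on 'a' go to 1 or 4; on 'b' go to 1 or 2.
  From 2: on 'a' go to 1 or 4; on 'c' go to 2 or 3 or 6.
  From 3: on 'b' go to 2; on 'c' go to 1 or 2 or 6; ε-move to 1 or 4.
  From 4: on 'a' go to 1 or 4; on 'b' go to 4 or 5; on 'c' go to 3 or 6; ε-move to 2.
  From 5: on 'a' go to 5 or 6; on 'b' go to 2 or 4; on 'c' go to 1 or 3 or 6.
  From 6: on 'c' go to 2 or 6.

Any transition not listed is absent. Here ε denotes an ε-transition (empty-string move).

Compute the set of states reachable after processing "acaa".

{1, 2, 4}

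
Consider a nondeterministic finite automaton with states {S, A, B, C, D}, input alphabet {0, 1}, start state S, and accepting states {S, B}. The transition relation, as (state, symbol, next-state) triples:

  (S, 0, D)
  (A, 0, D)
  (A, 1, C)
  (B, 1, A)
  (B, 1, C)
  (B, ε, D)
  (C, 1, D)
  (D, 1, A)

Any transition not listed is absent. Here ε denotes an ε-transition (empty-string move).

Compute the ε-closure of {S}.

{S}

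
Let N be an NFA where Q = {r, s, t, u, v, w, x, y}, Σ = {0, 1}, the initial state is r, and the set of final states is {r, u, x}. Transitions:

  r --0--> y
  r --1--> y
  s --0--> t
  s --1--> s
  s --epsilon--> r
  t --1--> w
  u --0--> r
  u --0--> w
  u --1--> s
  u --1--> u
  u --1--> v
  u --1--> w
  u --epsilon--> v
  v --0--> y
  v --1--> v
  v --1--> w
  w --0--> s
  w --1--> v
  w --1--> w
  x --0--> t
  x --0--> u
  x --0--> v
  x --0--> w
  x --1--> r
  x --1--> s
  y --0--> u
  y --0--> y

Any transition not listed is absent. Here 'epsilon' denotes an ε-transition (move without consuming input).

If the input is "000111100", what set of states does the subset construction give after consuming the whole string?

{r, s, t, u, v, w, y}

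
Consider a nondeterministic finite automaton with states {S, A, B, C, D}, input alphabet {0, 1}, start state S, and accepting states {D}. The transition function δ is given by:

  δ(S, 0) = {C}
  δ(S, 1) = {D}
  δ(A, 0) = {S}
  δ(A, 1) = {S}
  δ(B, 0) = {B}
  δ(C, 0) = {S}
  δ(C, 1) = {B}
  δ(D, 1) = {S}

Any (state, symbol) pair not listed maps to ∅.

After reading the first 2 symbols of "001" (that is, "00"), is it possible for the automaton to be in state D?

Start in {S}.
Read '0': S→{C}; now {C}.
Read '0': C→{S}; now {S}.
State D is not in {S}.

No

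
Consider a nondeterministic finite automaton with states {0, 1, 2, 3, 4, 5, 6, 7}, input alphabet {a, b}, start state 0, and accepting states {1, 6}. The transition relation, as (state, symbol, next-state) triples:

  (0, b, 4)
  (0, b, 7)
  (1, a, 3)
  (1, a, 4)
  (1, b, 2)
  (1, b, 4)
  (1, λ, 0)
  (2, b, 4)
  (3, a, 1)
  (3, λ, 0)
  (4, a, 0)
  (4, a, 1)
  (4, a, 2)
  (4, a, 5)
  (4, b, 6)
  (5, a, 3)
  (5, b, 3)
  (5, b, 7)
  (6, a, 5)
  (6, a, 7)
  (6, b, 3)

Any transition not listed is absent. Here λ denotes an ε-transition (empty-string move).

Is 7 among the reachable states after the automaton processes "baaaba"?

No

Start in {0}.
Read 'b': 0→{4, 7}; now {4, 7}.
Read 'a': 4→{0, 1, 2, 5}, 7→∅; now {0, 1, 2, 5}.
Read 'a': 0→∅, 1→{3, 4}, 2→∅, 5→{3}; union {3, 4}; ε-closure = {0, 3, 4}.
Read 'a': 0→∅, 3→{1}, 4→{0, 1, 2, 5}; now {0, 1, 2, 5}.
Read 'b': 0→{4, 7}, 1→{2, 4}, 2→{4}, 5→{3, 7}; union {2, 3, 4, 7}; ε-closure = {0, 2, 3, 4, 7}.
Read 'a': 0→∅, 2→∅, 3→{1}, 4→{0, 1, 2, 5}, 7→∅; now {0, 1, 2, 5}.
State 7 is not in {0, 1, 2, 5}.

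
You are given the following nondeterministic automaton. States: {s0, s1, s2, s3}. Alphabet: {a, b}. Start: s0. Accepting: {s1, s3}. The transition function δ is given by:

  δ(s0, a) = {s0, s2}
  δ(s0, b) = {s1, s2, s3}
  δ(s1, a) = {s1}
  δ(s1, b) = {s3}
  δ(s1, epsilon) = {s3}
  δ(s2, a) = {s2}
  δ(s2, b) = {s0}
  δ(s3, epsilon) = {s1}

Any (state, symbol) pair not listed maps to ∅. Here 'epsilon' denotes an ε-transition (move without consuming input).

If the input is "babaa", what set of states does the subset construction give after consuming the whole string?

{s0, s1, s2, s3}

Start in {s0}.
Read 'b': s0→{s1, s2, s3}; now {s1, s2, s3}.
Read 'a': s1→{s1}, s2→{s2}, s3→∅; union {s1, s2}; ε-closure = {s1, s2, s3}.
Read 'b': s1→{s3}, s2→{s0}, s3→∅; union {s0, s3}; ε-closure = {s0, s1, s3}.
Read 'a': s0→{s0, s2}, s1→{s1}, s3→∅; union {s0, s1, s2}; ε-closure = {s0, s1, s2, s3}.
Read 'a': s0→{s0, s2}, s1→{s1}, s2→{s2}, s3→∅; union {s0, s1, s2}; ε-closure = {s0, s1, s2, s3}.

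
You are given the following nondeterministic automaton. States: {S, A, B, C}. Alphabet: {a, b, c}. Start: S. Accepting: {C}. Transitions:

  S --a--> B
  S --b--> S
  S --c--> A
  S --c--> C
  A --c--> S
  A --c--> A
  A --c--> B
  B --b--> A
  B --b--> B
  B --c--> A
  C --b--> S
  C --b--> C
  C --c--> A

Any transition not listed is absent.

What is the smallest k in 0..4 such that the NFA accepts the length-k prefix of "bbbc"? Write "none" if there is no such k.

4

Start in {S}.
Read 'b': S→{S}; now {S}.
Read 'b': S→{S}; now {S}.
Read 'b': S→{S}; now {S}.
Read 'c': S→{A, C}; now {A, C}.
None of the earlier sets intersect F, but {A, C} does.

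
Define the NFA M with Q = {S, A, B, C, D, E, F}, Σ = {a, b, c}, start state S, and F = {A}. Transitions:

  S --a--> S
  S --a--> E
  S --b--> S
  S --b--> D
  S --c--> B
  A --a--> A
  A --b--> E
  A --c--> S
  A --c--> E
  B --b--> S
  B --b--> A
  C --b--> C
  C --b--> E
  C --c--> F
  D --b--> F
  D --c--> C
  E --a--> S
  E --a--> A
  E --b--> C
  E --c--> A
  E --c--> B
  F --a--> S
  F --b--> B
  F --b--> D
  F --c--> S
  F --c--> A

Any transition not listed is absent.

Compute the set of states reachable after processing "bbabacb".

Start in {S}.
Read 'b': {S} → {S, D}.
Read 'b': {S, D} → {S, D, F}.
Read 'a': {S, D, F} → {S, E}.
Read 'b': {S, E} → {S, C, D}.
Read 'a': {S, C, D} → {S, E}.
Read 'c': {S, E} → {A, B}.
Read 'b': {A, B} → {S, A, E}.

{S, A, E}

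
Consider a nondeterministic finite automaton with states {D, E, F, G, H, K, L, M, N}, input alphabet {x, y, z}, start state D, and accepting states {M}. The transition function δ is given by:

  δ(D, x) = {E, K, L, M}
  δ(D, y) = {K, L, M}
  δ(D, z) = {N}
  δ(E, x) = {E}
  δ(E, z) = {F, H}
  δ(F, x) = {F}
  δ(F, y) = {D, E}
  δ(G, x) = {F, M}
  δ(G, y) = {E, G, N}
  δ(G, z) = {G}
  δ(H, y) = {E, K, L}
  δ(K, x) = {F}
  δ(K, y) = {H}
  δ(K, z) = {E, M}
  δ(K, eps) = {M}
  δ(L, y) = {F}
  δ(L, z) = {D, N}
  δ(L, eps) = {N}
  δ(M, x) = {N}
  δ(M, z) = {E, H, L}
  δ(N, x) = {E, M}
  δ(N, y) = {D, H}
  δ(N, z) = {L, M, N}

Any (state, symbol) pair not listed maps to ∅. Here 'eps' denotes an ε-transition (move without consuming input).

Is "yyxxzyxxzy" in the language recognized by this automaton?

Start in {D}.
Read 'y': {D} → {K, L, M, N}.
Read 'y': {K, L, M, N} → {D, F, H}.
Read 'x': {D, F, H} → {E, F, K, L, M, N}.
Read 'x': {E, F, K, L, M, N} → {E, F, M, N}.
Read 'z': {E, F, M, N} → {E, F, H, L, M, N}.
Read 'y': {E, F, H, L, M, N} → {D, E, F, H, K, L, M, N}.
Read 'x': {D, E, F, H, K, L, M, N} → {E, F, K, L, M, N}.
Read 'x': {E, F, K, L, M, N} → {E, F, M, N}.
Read 'z': {E, F, M, N} → {E, F, H, L, M, N}.
Read 'y': {E, F, H, L, M, N} → {D, E, F, H, K, L, M, N}.
The final set {D, E, F, H, K, L, M, N} contains the accepting state M.

Yes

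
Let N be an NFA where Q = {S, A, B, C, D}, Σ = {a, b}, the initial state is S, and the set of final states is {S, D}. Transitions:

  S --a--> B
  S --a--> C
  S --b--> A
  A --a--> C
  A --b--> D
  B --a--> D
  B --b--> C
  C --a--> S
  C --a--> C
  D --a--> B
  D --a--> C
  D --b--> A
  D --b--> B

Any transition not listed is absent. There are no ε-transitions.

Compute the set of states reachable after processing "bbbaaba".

{S, C}

Start in {S}.
Read 'b': S→{A}; now {A}.
Read 'b': A→{D}; now {D}.
Read 'b': D→{A, B}; now {A, B}.
Read 'a': A→{C}, B→{D}; now {C, D}.
Read 'a': C→{S, C}, D→{B, C}; now {S, B, C}.
Read 'b': S→{A}, B→{C}, C→∅; now {A, C}.
Read 'a': A→{C}, C→{S, C}; now {S, C}.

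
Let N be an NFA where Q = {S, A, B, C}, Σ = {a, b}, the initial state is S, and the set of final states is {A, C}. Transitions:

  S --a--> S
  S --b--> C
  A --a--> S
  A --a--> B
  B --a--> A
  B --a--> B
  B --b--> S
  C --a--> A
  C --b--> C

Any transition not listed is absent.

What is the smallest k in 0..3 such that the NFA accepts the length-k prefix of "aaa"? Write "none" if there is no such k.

none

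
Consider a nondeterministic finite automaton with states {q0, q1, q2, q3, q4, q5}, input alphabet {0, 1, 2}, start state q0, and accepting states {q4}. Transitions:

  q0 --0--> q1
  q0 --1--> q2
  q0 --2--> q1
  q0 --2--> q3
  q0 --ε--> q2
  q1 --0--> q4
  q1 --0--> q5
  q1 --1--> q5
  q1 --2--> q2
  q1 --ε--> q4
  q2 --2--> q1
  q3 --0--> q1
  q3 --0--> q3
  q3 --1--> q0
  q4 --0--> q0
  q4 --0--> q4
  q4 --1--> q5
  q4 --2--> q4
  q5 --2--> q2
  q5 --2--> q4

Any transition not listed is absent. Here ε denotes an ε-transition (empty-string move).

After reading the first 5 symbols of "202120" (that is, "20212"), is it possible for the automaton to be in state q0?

No

Start: ε-closure({q0}) = {q0, q2}.
Read '2': q0→{q1, q3}, q2→{q1}; union {q1, q3}; ε-closure = {q1, q3, q4}.
Read '0': q1→{q4, q5}, q3→{q1, q3}, q4→{q0, q4}; union {q0, q1, q3, q4, q5}; ε-closure = {q0, q1, q2, q3, q4, q5}.
Read '2': q0→{q1, q3}, q1→{q2}, q2→{q1}, q3→∅, q4→{q4}, q5→{q2, q4}; now {q1, q2, q3, q4}.
Read '1': q1→{q5}, q2→∅, q3→{q0}, q4→{q5}; union {q0, q5}; ε-closure = {q0, q2, q5}.
Read '2': q0→{q1, q3}, q2→{q1}, q5→{q2, q4}; now {q1, q2, q3, q4}.
State q0 is not in {q1, q2, q3, q4}.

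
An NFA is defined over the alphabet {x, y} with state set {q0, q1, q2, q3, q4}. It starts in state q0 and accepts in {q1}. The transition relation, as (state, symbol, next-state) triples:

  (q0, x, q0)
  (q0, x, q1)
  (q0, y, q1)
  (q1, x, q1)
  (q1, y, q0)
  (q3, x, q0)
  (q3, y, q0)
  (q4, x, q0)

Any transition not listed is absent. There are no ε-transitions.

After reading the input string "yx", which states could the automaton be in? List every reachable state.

Start in {q0}.
Read 'y': q0→{q1}; now {q1}.
Read 'x': q1→{q1}; now {q1}.

{q1}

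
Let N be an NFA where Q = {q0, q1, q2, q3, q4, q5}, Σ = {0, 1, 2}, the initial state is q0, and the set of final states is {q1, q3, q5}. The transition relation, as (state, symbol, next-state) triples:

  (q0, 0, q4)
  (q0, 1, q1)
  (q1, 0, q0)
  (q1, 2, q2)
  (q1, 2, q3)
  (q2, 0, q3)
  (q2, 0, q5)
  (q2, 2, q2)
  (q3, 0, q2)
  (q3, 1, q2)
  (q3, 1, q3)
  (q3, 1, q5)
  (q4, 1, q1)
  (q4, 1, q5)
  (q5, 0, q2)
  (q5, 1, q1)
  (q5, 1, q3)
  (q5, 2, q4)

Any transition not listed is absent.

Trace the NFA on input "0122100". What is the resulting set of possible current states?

Start in {q0}.
Read '0': {q0} → {q4}.
Read '1': {q4} → {q1, q5}.
Read '2': {q1, q5} → {q2, q3, q4}.
Read '2': {q2, q3, q4} → {q2}.
Read '1': {q2} → ∅.
The set is empty and remains empty for the remaining 2 symbols.

∅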